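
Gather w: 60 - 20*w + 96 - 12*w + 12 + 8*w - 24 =144 - 24*w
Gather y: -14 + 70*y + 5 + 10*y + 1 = 80*y - 8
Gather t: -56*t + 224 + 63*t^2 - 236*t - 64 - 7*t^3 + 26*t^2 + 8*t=-7*t^3 + 89*t^2 - 284*t + 160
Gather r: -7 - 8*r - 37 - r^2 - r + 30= -r^2 - 9*r - 14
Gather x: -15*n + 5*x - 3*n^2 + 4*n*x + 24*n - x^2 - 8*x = -3*n^2 + 9*n - x^2 + x*(4*n - 3)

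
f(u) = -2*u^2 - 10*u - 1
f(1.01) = -13.14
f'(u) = -4*u - 10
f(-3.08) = 10.83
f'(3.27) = -23.08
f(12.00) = -409.00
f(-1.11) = 7.64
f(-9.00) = -73.00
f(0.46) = -6.02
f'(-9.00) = 26.00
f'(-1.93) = -2.28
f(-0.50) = 3.50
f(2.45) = -37.50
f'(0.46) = -11.84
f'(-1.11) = -5.56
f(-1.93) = 10.85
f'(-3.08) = 2.32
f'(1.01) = -14.04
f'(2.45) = -19.80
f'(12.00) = -58.00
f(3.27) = -55.09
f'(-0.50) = -8.00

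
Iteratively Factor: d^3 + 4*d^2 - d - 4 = (d - 1)*(d^2 + 5*d + 4) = (d - 1)*(d + 1)*(d + 4)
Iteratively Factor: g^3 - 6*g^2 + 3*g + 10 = (g + 1)*(g^2 - 7*g + 10) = (g - 5)*(g + 1)*(g - 2)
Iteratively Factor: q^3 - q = (q + 1)*(q^2 - q) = q*(q + 1)*(q - 1)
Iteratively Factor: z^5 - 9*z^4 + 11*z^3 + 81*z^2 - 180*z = (z - 5)*(z^4 - 4*z^3 - 9*z^2 + 36*z) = (z - 5)*(z - 3)*(z^3 - z^2 - 12*z) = z*(z - 5)*(z - 3)*(z^2 - z - 12) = z*(z - 5)*(z - 4)*(z - 3)*(z + 3)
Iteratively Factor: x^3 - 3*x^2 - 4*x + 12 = (x + 2)*(x^2 - 5*x + 6) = (x - 3)*(x + 2)*(x - 2)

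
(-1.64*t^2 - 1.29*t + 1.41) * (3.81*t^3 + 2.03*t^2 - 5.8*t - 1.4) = -6.2484*t^5 - 8.2441*t^4 + 12.2654*t^3 + 12.6403*t^2 - 6.372*t - 1.974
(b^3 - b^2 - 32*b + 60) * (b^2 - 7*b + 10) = b^5 - 8*b^4 - 15*b^3 + 274*b^2 - 740*b + 600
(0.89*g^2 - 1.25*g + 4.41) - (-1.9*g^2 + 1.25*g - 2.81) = 2.79*g^2 - 2.5*g + 7.22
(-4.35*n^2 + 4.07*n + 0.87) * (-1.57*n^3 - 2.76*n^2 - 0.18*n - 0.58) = 6.8295*n^5 + 5.6161*n^4 - 11.8161*n^3 - 0.6108*n^2 - 2.5172*n - 0.5046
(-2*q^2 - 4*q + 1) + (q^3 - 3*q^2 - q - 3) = q^3 - 5*q^2 - 5*q - 2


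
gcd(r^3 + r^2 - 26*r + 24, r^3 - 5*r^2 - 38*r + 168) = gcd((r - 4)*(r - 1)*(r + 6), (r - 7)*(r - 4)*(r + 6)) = r^2 + 2*r - 24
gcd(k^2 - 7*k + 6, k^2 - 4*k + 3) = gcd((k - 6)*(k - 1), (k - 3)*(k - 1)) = k - 1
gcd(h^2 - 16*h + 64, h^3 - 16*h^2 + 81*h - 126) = 1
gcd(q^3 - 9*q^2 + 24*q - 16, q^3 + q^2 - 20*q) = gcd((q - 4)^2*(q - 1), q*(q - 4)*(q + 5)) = q - 4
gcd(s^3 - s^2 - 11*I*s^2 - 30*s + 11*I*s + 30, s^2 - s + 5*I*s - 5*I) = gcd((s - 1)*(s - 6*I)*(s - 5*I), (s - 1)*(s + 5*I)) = s - 1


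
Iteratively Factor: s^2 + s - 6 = (s - 2)*(s + 3)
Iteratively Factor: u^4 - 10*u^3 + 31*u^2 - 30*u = (u)*(u^3 - 10*u^2 + 31*u - 30) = u*(u - 2)*(u^2 - 8*u + 15) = u*(u - 5)*(u - 2)*(u - 3)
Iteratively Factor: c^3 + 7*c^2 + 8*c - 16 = (c - 1)*(c^2 + 8*c + 16) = (c - 1)*(c + 4)*(c + 4)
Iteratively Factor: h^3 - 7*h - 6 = (h + 1)*(h^2 - h - 6) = (h - 3)*(h + 1)*(h + 2)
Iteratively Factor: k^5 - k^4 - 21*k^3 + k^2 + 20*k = (k - 1)*(k^4 - 21*k^2 - 20*k) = (k - 1)*(k + 1)*(k^3 - k^2 - 20*k) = k*(k - 1)*(k + 1)*(k^2 - k - 20) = k*(k - 1)*(k + 1)*(k + 4)*(k - 5)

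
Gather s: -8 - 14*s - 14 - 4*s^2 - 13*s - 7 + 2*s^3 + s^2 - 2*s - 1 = 2*s^3 - 3*s^2 - 29*s - 30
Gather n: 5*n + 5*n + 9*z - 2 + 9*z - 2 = 10*n + 18*z - 4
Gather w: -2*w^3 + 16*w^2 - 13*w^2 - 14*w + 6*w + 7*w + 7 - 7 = -2*w^3 + 3*w^2 - w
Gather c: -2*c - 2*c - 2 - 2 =-4*c - 4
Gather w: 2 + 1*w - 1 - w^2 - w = 1 - w^2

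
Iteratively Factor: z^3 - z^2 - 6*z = (z)*(z^2 - z - 6) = z*(z + 2)*(z - 3)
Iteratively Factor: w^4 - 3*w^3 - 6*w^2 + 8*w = (w)*(w^3 - 3*w^2 - 6*w + 8) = w*(w - 1)*(w^2 - 2*w - 8) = w*(w - 1)*(w + 2)*(w - 4)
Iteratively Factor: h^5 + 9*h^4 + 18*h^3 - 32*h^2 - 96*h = (h + 4)*(h^4 + 5*h^3 - 2*h^2 - 24*h) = (h + 3)*(h + 4)*(h^3 + 2*h^2 - 8*h) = h*(h + 3)*(h + 4)*(h^2 + 2*h - 8) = h*(h - 2)*(h + 3)*(h + 4)*(h + 4)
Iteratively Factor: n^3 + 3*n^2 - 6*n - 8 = (n + 1)*(n^2 + 2*n - 8) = (n + 1)*(n + 4)*(n - 2)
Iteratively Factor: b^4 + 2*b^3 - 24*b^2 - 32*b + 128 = (b + 4)*(b^3 - 2*b^2 - 16*b + 32) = (b - 4)*(b + 4)*(b^2 + 2*b - 8) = (b - 4)*(b + 4)^2*(b - 2)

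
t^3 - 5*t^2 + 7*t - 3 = (t - 3)*(t - 1)^2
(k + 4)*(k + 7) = k^2 + 11*k + 28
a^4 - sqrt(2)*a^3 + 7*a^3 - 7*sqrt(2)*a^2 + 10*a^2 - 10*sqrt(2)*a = a*(a + 2)*(a + 5)*(a - sqrt(2))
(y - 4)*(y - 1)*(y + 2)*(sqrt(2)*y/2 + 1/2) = sqrt(2)*y^4/2 - 3*sqrt(2)*y^3/2 + y^3/2 - 3*sqrt(2)*y^2 - 3*y^2/2 - 3*y + 4*sqrt(2)*y + 4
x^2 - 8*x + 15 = (x - 5)*(x - 3)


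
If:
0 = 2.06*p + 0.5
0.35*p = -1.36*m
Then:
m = 0.06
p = -0.24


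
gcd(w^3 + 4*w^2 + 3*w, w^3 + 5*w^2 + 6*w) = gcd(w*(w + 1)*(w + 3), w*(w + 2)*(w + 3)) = w^2 + 3*w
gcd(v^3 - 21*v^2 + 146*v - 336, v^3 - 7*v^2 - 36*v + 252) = v^2 - 13*v + 42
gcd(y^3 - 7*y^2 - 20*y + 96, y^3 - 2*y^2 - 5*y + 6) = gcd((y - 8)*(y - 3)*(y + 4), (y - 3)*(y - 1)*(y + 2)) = y - 3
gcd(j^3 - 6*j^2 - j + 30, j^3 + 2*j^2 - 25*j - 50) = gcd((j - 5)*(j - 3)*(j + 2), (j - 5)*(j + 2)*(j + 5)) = j^2 - 3*j - 10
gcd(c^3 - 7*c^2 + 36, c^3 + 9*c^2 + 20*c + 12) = c + 2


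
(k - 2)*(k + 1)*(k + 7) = k^3 + 6*k^2 - 9*k - 14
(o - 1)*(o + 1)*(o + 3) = o^3 + 3*o^2 - o - 3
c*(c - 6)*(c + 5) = c^3 - c^2 - 30*c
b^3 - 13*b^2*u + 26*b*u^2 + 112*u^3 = (b - 8*u)*(b - 7*u)*(b + 2*u)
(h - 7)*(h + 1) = h^2 - 6*h - 7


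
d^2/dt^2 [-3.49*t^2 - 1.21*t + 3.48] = -6.98000000000000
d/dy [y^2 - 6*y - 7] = 2*y - 6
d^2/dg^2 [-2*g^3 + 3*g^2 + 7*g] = 6 - 12*g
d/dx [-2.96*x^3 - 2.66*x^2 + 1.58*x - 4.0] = -8.88*x^2 - 5.32*x + 1.58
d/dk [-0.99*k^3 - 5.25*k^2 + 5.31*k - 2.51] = -2.97*k^2 - 10.5*k + 5.31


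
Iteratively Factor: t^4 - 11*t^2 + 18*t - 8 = (t - 1)*(t^3 + t^2 - 10*t + 8) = (t - 2)*(t - 1)*(t^2 + 3*t - 4) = (t - 2)*(t - 1)^2*(t + 4)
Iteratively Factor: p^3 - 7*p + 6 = (p + 3)*(p^2 - 3*p + 2) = (p - 2)*(p + 3)*(p - 1)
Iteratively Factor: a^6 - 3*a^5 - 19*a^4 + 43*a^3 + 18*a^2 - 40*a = (a + 1)*(a^5 - 4*a^4 - 15*a^3 + 58*a^2 - 40*a) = a*(a + 1)*(a^4 - 4*a^3 - 15*a^2 + 58*a - 40) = a*(a - 2)*(a + 1)*(a^3 - 2*a^2 - 19*a + 20) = a*(a - 2)*(a + 1)*(a + 4)*(a^2 - 6*a + 5) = a*(a - 5)*(a - 2)*(a + 1)*(a + 4)*(a - 1)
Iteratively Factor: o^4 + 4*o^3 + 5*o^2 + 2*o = (o + 2)*(o^3 + 2*o^2 + o) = o*(o + 2)*(o^2 + 2*o + 1) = o*(o + 1)*(o + 2)*(o + 1)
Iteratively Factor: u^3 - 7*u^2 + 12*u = (u - 4)*(u^2 - 3*u) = (u - 4)*(u - 3)*(u)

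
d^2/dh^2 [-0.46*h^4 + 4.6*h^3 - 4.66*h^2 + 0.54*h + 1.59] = -5.52*h^2 + 27.6*h - 9.32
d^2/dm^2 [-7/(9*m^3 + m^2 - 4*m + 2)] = 14*((27*m + 1)*(9*m^3 + m^2 - 4*m + 2) - (27*m^2 + 2*m - 4)^2)/(9*m^3 + m^2 - 4*m + 2)^3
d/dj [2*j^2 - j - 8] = 4*j - 1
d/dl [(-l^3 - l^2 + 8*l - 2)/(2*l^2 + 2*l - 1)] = (-2*l^4 - 4*l^3 - 15*l^2 + 10*l - 4)/(4*l^4 + 8*l^3 - 4*l + 1)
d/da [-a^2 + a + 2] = 1 - 2*a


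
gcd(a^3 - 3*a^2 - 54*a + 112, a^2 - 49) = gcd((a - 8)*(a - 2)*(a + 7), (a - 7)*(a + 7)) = a + 7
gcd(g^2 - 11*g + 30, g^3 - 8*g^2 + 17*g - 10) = g - 5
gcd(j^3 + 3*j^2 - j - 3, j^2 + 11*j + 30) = 1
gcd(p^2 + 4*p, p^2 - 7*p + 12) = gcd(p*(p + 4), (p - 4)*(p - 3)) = 1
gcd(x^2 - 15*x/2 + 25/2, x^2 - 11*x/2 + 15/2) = x - 5/2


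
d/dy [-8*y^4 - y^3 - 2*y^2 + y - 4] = -32*y^3 - 3*y^2 - 4*y + 1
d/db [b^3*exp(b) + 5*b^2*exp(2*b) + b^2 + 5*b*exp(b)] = b^3*exp(b) + 10*b^2*exp(2*b) + 3*b^2*exp(b) + 10*b*exp(2*b) + 5*b*exp(b) + 2*b + 5*exp(b)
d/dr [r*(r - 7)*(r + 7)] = 3*r^2 - 49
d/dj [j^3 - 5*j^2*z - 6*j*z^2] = 3*j^2 - 10*j*z - 6*z^2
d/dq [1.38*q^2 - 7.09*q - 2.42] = 2.76*q - 7.09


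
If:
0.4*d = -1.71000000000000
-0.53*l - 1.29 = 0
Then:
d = -4.28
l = -2.43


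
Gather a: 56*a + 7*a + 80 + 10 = 63*a + 90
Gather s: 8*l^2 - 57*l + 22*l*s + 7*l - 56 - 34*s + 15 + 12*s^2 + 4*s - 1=8*l^2 - 50*l + 12*s^2 + s*(22*l - 30) - 42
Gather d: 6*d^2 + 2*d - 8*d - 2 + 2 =6*d^2 - 6*d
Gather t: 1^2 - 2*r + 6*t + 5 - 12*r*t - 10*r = -12*r + t*(6 - 12*r) + 6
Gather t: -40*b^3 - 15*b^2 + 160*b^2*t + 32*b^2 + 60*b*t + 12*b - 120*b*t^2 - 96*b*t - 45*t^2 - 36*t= -40*b^3 + 17*b^2 + 12*b + t^2*(-120*b - 45) + t*(160*b^2 - 36*b - 36)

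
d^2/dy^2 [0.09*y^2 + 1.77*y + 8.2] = 0.180000000000000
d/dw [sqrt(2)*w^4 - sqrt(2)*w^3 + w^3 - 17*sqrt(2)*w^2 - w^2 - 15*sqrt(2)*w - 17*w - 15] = 4*sqrt(2)*w^3 - 3*sqrt(2)*w^2 + 3*w^2 - 34*sqrt(2)*w - 2*w - 15*sqrt(2) - 17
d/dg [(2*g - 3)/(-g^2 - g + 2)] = (-2*g^2 - 2*g + (2*g - 3)*(2*g + 1) + 4)/(g^2 + g - 2)^2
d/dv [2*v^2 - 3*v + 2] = 4*v - 3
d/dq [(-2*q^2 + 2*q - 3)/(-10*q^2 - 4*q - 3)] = 2*(14*q^2 - 24*q - 9)/(100*q^4 + 80*q^3 + 76*q^2 + 24*q + 9)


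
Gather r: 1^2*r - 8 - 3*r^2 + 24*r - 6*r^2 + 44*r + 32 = -9*r^2 + 69*r + 24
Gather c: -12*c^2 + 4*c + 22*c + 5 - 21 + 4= -12*c^2 + 26*c - 12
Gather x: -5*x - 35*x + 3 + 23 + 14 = 40 - 40*x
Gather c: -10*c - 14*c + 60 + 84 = 144 - 24*c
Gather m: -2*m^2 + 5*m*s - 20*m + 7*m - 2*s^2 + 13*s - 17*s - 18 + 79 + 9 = -2*m^2 + m*(5*s - 13) - 2*s^2 - 4*s + 70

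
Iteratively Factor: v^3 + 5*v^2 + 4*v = (v + 4)*(v^2 + v) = (v + 1)*(v + 4)*(v)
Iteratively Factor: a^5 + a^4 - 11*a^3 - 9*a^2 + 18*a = (a - 1)*(a^4 + 2*a^3 - 9*a^2 - 18*a) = (a - 3)*(a - 1)*(a^3 + 5*a^2 + 6*a) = a*(a - 3)*(a - 1)*(a^2 + 5*a + 6) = a*(a - 3)*(a - 1)*(a + 2)*(a + 3)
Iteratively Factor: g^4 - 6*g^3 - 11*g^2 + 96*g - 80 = (g - 1)*(g^3 - 5*g^2 - 16*g + 80) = (g - 4)*(g - 1)*(g^2 - g - 20) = (g - 4)*(g - 1)*(g + 4)*(g - 5)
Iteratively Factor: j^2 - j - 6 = (j + 2)*(j - 3)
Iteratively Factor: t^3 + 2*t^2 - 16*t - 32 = (t + 2)*(t^2 - 16) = (t + 2)*(t + 4)*(t - 4)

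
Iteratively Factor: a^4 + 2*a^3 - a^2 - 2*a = (a + 1)*(a^3 + a^2 - 2*a) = (a - 1)*(a + 1)*(a^2 + 2*a) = a*(a - 1)*(a + 1)*(a + 2)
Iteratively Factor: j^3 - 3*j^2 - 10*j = (j - 5)*(j^2 + 2*j) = j*(j - 5)*(j + 2)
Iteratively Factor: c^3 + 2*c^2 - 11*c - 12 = (c + 1)*(c^2 + c - 12) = (c - 3)*(c + 1)*(c + 4)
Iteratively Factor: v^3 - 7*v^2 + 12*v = (v - 4)*(v^2 - 3*v) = v*(v - 4)*(v - 3)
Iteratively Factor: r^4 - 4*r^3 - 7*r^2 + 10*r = (r + 2)*(r^3 - 6*r^2 + 5*r) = r*(r + 2)*(r^2 - 6*r + 5) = r*(r - 1)*(r + 2)*(r - 5)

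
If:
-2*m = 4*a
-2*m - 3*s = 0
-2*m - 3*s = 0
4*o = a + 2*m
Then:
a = 3*s/4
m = -3*s/2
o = -9*s/16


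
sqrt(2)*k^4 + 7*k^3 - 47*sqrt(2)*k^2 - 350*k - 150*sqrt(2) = (k - 5*sqrt(2))*(k + 3*sqrt(2))*(k + 5*sqrt(2))*(sqrt(2)*k + 1)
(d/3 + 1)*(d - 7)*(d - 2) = d^3/3 - 2*d^2 - 13*d/3 + 14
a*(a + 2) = a^2 + 2*a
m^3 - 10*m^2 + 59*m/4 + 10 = (m - 8)*(m - 5/2)*(m + 1/2)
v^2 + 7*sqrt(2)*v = v*(v + 7*sqrt(2))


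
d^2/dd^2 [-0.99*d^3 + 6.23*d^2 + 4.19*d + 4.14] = 12.46 - 5.94*d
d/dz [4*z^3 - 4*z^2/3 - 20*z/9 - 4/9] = 12*z^2 - 8*z/3 - 20/9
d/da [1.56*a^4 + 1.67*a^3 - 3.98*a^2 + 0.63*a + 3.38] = 6.24*a^3 + 5.01*a^2 - 7.96*a + 0.63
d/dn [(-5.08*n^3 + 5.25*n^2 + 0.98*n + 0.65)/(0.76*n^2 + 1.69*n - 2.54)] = (-3.8608*n^4 - 17.1704*n^3 + 46.8373*n^2 - 27.658*n - 3.5877)/(0.5776*n^4 + 2.5688*n^3 - 1.0047*n^2 - 8.5852*n + 6.4516)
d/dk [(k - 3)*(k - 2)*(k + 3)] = 3*k^2 - 4*k - 9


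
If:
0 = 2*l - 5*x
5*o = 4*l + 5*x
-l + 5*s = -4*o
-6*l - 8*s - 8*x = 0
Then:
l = 0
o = 0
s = 0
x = 0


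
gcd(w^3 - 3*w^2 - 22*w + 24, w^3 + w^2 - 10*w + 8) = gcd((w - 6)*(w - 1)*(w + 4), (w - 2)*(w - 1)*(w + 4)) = w^2 + 3*w - 4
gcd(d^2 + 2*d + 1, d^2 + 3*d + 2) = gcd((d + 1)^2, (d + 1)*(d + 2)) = d + 1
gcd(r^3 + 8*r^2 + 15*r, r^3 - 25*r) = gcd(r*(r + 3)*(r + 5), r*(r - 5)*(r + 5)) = r^2 + 5*r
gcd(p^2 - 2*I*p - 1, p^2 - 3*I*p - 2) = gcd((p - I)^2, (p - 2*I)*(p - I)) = p - I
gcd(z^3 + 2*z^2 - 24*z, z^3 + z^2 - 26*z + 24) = z^2 + 2*z - 24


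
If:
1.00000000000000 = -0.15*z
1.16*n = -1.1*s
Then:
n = -0.948275862068966*s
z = -6.67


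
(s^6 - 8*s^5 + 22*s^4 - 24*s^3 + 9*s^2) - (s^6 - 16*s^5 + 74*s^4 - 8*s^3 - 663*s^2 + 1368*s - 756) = 8*s^5 - 52*s^4 - 16*s^3 + 672*s^2 - 1368*s + 756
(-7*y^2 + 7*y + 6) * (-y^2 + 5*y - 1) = 7*y^4 - 42*y^3 + 36*y^2 + 23*y - 6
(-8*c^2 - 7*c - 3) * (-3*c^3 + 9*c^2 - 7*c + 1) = 24*c^5 - 51*c^4 + 2*c^3 + 14*c^2 + 14*c - 3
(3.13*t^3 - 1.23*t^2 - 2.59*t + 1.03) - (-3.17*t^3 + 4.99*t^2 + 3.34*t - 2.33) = 6.3*t^3 - 6.22*t^2 - 5.93*t + 3.36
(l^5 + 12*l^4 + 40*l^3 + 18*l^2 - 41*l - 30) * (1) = l^5 + 12*l^4 + 40*l^3 + 18*l^2 - 41*l - 30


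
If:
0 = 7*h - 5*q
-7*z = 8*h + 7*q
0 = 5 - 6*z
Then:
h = -175/534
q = -245/534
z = 5/6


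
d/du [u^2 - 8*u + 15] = 2*u - 8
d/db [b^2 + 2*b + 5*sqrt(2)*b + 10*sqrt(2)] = 2*b + 2 + 5*sqrt(2)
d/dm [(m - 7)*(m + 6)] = 2*m - 1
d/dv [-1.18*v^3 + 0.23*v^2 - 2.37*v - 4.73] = -3.54*v^2 + 0.46*v - 2.37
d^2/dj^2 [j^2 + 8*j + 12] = 2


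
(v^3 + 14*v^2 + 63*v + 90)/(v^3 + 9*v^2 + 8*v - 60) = (v + 3)/(v - 2)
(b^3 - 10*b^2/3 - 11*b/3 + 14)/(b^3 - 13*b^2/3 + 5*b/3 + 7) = (b + 2)/(b + 1)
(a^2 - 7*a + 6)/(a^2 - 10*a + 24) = (a - 1)/(a - 4)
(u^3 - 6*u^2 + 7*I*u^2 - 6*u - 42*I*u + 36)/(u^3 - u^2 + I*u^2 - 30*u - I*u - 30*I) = (u + 6*I)/(u + 5)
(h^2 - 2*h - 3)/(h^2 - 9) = (h + 1)/(h + 3)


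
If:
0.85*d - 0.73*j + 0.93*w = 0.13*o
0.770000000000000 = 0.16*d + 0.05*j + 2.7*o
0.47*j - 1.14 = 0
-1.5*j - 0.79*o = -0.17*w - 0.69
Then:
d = -25.54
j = 2.43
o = 1.75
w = 25.49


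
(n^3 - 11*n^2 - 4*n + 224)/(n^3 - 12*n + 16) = (n^2 - 15*n + 56)/(n^2 - 4*n + 4)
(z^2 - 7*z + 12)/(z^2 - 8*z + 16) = (z - 3)/(z - 4)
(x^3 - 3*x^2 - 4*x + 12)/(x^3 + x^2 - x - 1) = (x^3 - 3*x^2 - 4*x + 12)/(x^3 + x^2 - x - 1)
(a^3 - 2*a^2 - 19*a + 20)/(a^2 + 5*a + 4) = (a^2 - 6*a + 5)/(a + 1)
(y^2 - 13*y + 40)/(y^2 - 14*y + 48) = (y - 5)/(y - 6)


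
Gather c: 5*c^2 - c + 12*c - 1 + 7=5*c^2 + 11*c + 6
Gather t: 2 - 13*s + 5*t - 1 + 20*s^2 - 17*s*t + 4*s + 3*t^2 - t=20*s^2 - 9*s + 3*t^2 + t*(4 - 17*s) + 1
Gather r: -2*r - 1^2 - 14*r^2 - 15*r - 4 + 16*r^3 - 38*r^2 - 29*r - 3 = 16*r^3 - 52*r^2 - 46*r - 8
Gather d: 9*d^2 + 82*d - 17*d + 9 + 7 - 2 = 9*d^2 + 65*d + 14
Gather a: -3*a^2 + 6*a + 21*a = -3*a^2 + 27*a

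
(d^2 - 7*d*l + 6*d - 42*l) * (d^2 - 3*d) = d^4 - 7*d^3*l + 3*d^3 - 21*d^2*l - 18*d^2 + 126*d*l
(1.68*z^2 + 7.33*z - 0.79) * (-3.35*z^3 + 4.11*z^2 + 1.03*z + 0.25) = -5.628*z^5 - 17.6507*z^4 + 34.5032*z^3 + 4.723*z^2 + 1.0188*z - 0.1975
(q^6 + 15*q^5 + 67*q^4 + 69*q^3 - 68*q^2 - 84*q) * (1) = q^6 + 15*q^5 + 67*q^4 + 69*q^3 - 68*q^2 - 84*q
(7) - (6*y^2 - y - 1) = -6*y^2 + y + 8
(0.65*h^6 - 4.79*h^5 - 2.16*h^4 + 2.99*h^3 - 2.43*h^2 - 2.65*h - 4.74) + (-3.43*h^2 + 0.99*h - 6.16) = 0.65*h^6 - 4.79*h^5 - 2.16*h^4 + 2.99*h^3 - 5.86*h^2 - 1.66*h - 10.9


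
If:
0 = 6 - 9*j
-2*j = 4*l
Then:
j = 2/3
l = -1/3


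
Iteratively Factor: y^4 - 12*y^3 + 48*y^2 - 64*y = (y - 4)*(y^3 - 8*y^2 + 16*y) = (y - 4)^2*(y^2 - 4*y) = (y - 4)^3*(y)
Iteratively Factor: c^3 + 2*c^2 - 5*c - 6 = (c - 2)*(c^2 + 4*c + 3) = (c - 2)*(c + 3)*(c + 1)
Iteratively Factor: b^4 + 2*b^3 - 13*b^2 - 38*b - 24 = (b + 2)*(b^3 - 13*b - 12) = (b - 4)*(b + 2)*(b^2 + 4*b + 3) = (b - 4)*(b + 1)*(b + 2)*(b + 3)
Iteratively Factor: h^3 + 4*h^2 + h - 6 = (h + 3)*(h^2 + h - 2) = (h + 2)*(h + 3)*(h - 1)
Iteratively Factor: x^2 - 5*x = (x)*(x - 5)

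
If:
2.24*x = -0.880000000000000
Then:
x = -0.39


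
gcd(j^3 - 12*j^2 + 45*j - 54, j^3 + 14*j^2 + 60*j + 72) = 1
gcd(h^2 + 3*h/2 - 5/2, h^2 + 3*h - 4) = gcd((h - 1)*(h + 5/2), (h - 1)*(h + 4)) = h - 1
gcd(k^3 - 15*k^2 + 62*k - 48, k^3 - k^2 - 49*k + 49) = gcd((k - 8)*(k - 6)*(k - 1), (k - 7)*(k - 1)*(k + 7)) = k - 1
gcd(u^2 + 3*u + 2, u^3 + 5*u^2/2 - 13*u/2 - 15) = u + 2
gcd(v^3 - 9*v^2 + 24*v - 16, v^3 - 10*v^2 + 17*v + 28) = v - 4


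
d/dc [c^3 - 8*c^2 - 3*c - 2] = 3*c^2 - 16*c - 3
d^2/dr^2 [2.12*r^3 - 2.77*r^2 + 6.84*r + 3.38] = 12.72*r - 5.54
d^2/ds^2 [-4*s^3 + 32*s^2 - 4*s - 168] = 64 - 24*s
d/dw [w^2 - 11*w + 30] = 2*w - 11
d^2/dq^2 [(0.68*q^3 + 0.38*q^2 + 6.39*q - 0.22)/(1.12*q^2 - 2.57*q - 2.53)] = (8.88178419700125e-16*q^5 + 31.055176*q^3 + 31.333368*q^2 + 138.555384*q - 82.385094)/(1.404928*q^6 - 9.671424*q^5 + 12.671568*q^4 + 26.719519*q^3 - 28.624167*q^2 - 49.350939*q - 16.194277)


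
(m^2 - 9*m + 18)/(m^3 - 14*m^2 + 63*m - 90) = 1/(m - 5)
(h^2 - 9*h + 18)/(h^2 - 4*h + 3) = (h - 6)/(h - 1)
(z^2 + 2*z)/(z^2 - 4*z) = (z + 2)/(z - 4)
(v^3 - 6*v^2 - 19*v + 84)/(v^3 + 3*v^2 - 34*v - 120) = (v^2 - 10*v + 21)/(v^2 - v - 30)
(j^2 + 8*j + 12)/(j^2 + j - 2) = (j + 6)/(j - 1)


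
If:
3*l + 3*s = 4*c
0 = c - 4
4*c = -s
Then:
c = 4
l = 64/3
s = -16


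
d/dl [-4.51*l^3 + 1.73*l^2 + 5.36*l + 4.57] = -13.53*l^2 + 3.46*l + 5.36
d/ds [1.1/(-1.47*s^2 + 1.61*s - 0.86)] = (3.234*s - 1.771)/(1.47*s^2 - 1.61*s + 0.86)^2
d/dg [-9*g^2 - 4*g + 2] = -18*g - 4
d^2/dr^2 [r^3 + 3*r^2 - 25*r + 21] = 6*r + 6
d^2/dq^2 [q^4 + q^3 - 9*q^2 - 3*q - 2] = 12*q^2 + 6*q - 18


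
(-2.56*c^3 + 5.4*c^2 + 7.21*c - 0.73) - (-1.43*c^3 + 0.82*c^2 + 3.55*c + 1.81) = -1.13*c^3 + 4.58*c^2 + 3.66*c - 2.54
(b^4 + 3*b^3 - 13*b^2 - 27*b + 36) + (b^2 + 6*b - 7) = b^4 + 3*b^3 - 12*b^2 - 21*b + 29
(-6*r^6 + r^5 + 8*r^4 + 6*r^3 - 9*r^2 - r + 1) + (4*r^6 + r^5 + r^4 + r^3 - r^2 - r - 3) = -2*r^6 + 2*r^5 + 9*r^4 + 7*r^3 - 10*r^2 - 2*r - 2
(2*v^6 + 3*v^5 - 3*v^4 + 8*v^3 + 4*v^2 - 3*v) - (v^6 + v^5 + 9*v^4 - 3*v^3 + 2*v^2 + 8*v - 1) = v^6 + 2*v^5 - 12*v^4 + 11*v^3 + 2*v^2 - 11*v + 1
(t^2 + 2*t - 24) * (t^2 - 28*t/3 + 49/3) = t^4 - 22*t^3/3 - 79*t^2/3 + 770*t/3 - 392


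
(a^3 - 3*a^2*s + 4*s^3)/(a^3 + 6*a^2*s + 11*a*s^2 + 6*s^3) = (a^2 - 4*a*s + 4*s^2)/(a^2 + 5*a*s + 6*s^2)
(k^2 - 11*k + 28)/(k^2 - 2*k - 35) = (k - 4)/(k + 5)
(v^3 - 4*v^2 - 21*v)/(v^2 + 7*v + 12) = v*(v - 7)/(v + 4)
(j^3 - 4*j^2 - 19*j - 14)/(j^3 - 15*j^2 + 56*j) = (j^2 + 3*j + 2)/(j*(j - 8))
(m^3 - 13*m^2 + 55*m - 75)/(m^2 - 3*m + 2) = (m^3 - 13*m^2 + 55*m - 75)/(m^2 - 3*m + 2)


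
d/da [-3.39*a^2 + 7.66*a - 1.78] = 7.66 - 6.78*a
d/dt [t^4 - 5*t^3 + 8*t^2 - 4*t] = 4*t^3 - 15*t^2 + 16*t - 4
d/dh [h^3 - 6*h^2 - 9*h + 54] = 3*h^2 - 12*h - 9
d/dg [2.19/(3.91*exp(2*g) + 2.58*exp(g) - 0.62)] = (-17.1258*exp(g) - 5.6502)*exp(g)/(3.91*exp(2*g) + 2.58*exp(g) - 0.62)^2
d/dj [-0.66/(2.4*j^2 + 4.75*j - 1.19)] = (3.168*j + 3.135)/(2.4*j^2 + 4.75*j - 1.19)^2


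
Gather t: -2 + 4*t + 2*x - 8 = 4*t + 2*x - 10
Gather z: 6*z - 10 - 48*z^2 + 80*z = -48*z^2 + 86*z - 10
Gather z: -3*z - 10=-3*z - 10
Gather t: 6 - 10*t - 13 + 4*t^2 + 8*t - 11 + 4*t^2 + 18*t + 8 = 8*t^2 + 16*t - 10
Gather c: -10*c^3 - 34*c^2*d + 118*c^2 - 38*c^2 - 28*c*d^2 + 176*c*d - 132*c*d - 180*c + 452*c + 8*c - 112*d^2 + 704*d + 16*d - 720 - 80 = -10*c^3 + c^2*(80 - 34*d) + c*(-28*d^2 + 44*d + 280) - 112*d^2 + 720*d - 800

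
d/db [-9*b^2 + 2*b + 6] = 2 - 18*b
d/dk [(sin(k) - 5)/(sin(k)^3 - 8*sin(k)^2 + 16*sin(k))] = (15*sin(k) + cos(2*k) - 21)*cos(k)/((sin(k) - 4)^3*sin(k)^2)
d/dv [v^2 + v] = 2*v + 1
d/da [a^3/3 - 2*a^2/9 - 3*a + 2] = a^2 - 4*a/9 - 3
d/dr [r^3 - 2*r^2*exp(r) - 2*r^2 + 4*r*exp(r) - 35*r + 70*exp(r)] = -2*r^2*exp(r) + 3*r^2 - 4*r + 74*exp(r) - 35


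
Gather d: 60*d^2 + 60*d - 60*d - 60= 60*d^2 - 60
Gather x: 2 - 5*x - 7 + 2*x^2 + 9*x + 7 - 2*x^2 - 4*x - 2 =0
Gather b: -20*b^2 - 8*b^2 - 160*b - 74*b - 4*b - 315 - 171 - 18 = -28*b^2 - 238*b - 504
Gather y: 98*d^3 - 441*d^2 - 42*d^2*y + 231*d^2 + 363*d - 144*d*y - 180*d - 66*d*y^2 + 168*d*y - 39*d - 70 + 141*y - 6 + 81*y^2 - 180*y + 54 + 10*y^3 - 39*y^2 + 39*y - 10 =98*d^3 - 210*d^2 + 144*d + 10*y^3 + y^2*(42 - 66*d) + y*(-42*d^2 + 24*d) - 32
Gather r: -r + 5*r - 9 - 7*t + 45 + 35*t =4*r + 28*t + 36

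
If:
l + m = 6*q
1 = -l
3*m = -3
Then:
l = -1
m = -1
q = -1/3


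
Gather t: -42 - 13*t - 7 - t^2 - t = -t^2 - 14*t - 49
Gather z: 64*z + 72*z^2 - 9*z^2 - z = 63*z^2 + 63*z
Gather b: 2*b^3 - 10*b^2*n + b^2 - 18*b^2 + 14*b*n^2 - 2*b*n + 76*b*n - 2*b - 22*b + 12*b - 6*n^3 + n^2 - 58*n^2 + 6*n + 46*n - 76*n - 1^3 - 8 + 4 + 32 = 2*b^3 + b^2*(-10*n - 17) + b*(14*n^2 + 74*n - 12) - 6*n^3 - 57*n^2 - 24*n + 27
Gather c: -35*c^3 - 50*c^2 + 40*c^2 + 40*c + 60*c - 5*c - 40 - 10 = -35*c^3 - 10*c^2 + 95*c - 50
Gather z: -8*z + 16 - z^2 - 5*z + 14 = -z^2 - 13*z + 30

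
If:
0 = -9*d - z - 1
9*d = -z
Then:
No Solution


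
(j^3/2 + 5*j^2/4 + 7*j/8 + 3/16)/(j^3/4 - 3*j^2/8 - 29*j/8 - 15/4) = (4*j^2 + 4*j + 1)/(2*(j^2 - 3*j - 10))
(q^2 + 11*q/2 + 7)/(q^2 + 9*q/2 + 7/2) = (q + 2)/(q + 1)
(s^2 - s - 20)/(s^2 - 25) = (s + 4)/(s + 5)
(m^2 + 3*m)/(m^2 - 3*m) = (m + 3)/(m - 3)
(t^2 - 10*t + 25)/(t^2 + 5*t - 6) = (t^2 - 10*t + 25)/(t^2 + 5*t - 6)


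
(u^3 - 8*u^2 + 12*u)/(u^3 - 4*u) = (u - 6)/(u + 2)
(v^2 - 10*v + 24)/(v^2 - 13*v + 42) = (v - 4)/(v - 7)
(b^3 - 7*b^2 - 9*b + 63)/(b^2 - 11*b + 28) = (b^2 - 9)/(b - 4)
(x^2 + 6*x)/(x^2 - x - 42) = x/(x - 7)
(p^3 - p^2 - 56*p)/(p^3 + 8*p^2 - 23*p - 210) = p*(p - 8)/(p^2 + p - 30)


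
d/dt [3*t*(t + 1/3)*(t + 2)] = 9*t^2 + 14*t + 2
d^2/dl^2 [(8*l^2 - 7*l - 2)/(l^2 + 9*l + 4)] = 2*(-79*l^3 - 102*l^2 + 30*l + 226)/(l^6 + 27*l^5 + 255*l^4 + 945*l^3 + 1020*l^2 + 432*l + 64)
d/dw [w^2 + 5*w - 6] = 2*w + 5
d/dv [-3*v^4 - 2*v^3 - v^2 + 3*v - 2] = -12*v^3 - 6*v^2 - 2*v + 3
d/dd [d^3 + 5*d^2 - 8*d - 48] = 3*d^2 + 10*d - 8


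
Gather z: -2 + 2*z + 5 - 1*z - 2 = z + 1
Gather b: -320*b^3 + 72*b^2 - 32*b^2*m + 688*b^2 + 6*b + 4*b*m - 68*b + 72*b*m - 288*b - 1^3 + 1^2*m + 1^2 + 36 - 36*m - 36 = -320*b^3 + b^2*(760 - 32*m) + b*(76*m - 350) - 35*m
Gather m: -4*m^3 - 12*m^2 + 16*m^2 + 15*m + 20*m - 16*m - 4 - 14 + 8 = -4*m^3 + 4*m^2 + 19*m - 10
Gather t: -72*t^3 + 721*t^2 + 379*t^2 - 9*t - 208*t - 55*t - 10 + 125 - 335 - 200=-72*t^3 + 1100*t^2 - 272*t - 420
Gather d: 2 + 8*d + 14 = 8*d + 16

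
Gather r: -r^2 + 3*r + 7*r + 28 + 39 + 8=-r^2 + 10*r + 75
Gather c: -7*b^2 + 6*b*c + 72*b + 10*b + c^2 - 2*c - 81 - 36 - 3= -7*b^2 + 82*b + c^2 + c*(6*b - 2) - 120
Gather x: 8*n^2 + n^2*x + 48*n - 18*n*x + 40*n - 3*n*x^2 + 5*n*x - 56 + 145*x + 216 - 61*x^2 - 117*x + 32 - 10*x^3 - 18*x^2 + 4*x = 8*n^2 + 88*n - 10*x^3 + x^2*(-3*n - 79) + x*(n^2 - 13*n + 32) + 192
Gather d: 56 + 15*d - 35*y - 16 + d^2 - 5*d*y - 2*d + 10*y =d^2 + d*(13 - 5*y) - 25*y + 40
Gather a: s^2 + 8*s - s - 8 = s^2 + 7*s - 8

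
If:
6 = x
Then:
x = 6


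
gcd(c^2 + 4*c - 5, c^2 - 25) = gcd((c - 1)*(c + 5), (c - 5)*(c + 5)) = c + 5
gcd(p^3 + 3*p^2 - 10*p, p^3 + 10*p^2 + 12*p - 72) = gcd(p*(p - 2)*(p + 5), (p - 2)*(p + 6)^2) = p - 2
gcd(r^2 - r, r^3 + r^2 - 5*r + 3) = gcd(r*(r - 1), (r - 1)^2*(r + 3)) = r - 1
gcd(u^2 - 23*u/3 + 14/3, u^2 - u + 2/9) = u - 2/3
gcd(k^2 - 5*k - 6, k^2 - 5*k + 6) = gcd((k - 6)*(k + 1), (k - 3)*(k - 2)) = 1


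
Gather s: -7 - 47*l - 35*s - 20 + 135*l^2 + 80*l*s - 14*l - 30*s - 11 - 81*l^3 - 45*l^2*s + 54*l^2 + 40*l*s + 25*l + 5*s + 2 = -81*l^3 + 189*l^2 - 36*l + s*(-45*l^2 + 120*l - 60) - 36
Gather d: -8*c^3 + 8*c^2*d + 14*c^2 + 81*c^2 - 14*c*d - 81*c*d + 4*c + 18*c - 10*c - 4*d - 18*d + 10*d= -8*c^3 + 95*c^2 + 12*c + d*(8*c^2 - 95*c - 12)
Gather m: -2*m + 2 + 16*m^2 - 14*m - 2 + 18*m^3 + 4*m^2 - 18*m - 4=18*m^3 + 20*m^2 - 34*m - 4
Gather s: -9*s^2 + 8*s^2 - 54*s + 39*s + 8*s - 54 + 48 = -s^2 - 7*s - 6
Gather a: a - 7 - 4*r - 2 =a - 4*r - 9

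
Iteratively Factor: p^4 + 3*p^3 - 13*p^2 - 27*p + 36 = (p + 3)*(p^3 - 13*p + 12) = (p - 1)*(p + 3)*(p^2 + p - 12) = (p - 1)*(p + 3)*(p + 4)*(p - 3)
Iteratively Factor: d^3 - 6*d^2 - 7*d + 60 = (d - 4)*(d^2 - 2*d - 15) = (d - 5)*(d - 4)*(d + 3)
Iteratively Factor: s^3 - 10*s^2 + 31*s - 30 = (s - 3)*(s^2 - 7*s + 10) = (s - 3)*(s - 2)*(s - 5)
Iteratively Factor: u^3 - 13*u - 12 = (u + 3)*(u^2 - 3*u - 4) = (u + 1)*(u + 3)*(u - 4)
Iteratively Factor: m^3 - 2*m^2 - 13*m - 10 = (m + 1)*(m^2 - 3*m - 10) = (m - 5)*(m + 1)*(m + 2)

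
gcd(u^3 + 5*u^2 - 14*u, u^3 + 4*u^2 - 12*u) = u^2 - 2*u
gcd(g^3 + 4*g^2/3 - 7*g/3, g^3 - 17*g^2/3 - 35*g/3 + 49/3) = g^2 + 4*g/3 - 7/3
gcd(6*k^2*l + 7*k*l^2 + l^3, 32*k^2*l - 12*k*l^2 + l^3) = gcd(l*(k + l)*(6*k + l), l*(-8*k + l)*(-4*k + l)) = l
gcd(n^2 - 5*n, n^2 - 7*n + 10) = n - 5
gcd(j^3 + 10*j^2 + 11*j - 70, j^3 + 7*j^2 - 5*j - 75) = j + 5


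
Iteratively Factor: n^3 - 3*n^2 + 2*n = (n)*(n^2 - 3*n + 2) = n*(n - 1)*(n - 2)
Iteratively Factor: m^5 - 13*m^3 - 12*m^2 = (m)*(m^4 - 13*m^2 - 12*m) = m*(m - 4)*(m^3 + 4*m^2 + 3*m) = m*(m - 4)*(m + 1)*(m^2 + 3*m) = m*(m - 4)*(m + 1)*(m + 3)*(m)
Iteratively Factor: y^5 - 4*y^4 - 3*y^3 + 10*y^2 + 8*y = (y - 4)*(y^4 - 3*y^2 - 2*y) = y*(y - 4)*(y^3 - 3*y - 2) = y*(y - 4)*(y + 1)*(y^2 - y - 2) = y*(y - 4)*(y - 2)*(y + 1)*(y + 1)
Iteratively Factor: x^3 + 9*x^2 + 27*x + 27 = (x + 3)*(x^2 + 6*x + 9) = (x + 3)^2*(x + 3)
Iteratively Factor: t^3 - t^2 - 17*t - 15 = (t + 1)*(t^2 - 2*t - 15) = (t - 5)*(t + 1)*(t + 3)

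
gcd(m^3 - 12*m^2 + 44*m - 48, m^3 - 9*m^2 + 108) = m - 6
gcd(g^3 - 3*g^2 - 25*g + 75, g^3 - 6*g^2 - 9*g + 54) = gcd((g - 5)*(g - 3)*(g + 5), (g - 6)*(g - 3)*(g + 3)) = g - 3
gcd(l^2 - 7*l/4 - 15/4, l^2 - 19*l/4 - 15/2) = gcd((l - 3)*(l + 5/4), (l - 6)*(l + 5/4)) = l + 5/4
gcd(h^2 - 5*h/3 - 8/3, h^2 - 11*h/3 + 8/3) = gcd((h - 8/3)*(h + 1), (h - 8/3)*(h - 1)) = h - 8/3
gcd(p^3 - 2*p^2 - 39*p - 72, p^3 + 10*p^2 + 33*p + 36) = p^2 + 6*p + 9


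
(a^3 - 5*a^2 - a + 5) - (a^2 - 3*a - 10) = a^3 - 6*a^2 + 2*a + 15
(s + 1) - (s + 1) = 0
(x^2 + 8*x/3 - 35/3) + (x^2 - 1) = 2*x^2 + 8*x/3 - 38/3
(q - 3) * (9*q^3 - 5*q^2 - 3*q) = 9*q^4 - 32*q^3 + 12*q^2 + 9*q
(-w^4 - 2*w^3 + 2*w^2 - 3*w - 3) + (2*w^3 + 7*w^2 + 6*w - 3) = -w^4 + 9*w^2 + 3*w - 6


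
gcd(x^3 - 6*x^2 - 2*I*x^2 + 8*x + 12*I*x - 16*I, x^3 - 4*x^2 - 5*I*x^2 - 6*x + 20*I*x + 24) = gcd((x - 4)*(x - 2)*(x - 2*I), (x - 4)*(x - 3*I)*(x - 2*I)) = x^2 + x*(-4 - 2*I) + 8*I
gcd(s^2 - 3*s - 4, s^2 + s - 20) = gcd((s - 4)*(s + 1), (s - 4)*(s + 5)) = s - 4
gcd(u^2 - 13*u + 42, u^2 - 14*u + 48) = u - 6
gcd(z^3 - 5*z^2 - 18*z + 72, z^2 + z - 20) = 1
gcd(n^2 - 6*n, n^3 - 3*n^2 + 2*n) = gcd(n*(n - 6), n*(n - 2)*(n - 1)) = n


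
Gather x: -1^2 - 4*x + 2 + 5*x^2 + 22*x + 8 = 5*x^2 + 18*x + 9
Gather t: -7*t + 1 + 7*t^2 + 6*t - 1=7*t^2 - t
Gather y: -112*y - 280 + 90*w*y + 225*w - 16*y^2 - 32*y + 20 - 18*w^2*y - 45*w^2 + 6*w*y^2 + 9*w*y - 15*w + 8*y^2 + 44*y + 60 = -45*w^2 + 210*w + y^2*(6*w - 8) + y*(-18*w^2 + 99*w - 100) - 200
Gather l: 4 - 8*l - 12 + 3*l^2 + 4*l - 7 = 3*l^2 - 4*l - 15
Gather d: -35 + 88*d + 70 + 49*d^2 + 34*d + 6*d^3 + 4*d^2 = 6*d^3 + 53*d^2 + 122*d + 35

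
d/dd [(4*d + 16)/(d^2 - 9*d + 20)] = 4*(-d^2 - 8*d + 56)/(d^4 - 18*d^3 + 121*d^2 - 360*d + 400)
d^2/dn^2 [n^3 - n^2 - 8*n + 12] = 6*n - 2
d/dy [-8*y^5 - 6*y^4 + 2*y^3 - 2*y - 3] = -40*y^4 - 24*y^3 + 6*y^2 - 2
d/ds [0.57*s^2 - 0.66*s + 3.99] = 1.14*s - 0.66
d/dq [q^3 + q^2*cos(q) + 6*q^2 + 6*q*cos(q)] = -q^2*sin(q) + 3*q^2 - 6*q*sin(q) + 2*q*cos(q) + 12*q + 6*cos(q)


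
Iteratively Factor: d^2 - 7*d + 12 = (d - 3)*(d - 4)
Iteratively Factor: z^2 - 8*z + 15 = (z - 3)*(z - 5)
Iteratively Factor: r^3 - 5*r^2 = (r)*(r^2 - 5*r) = r*(r - 5)*(r)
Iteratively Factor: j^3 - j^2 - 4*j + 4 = (j - 1)*(j^2 - 4) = (j - 2)*(j - 1)*(j + 2)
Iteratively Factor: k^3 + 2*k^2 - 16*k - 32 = (k - 4)*(k^2 + 6*k + 8) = (k - 4)*(k + 2)*(k + 4)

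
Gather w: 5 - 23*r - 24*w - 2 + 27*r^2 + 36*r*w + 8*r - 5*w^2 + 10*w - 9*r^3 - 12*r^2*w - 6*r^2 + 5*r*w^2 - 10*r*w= -9*r^3 + 21*r^2 - 15*r + w^2*(5*r - 5) + w*(-12*r^2 + 26*r - 14) + 3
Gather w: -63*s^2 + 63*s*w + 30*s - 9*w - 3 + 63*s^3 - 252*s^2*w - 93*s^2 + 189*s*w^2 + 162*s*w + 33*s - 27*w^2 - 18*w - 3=63*s^3 - 156*s^2 + 63*s + w^2*(189*s - 27) + w*(-252*s^2 + 225*s - 27) - 6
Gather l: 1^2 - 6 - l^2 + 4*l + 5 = -l^2 + 4*l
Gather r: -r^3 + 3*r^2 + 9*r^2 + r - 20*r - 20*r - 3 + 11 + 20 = -r^3 + 12*r^2 - 39*r + 28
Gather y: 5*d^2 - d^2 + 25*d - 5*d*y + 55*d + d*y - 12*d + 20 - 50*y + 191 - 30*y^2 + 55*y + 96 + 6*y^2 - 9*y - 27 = 4*d^2 + 68*d - 24*y^2 + y*(-4*d - 4) + 280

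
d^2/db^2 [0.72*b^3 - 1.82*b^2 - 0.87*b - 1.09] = 4.32*b - 3.64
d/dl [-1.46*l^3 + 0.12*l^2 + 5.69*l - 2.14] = -4.38*l^2 + 0.24*l + 5.69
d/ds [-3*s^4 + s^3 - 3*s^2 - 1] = 3*s*(-4*s^2 + s - 2)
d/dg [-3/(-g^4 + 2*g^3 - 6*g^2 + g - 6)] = 3*(-4*g^3 + 6*g^2 - 12*g + 1)/(g^4 - 2*g^3 + 6*g^2 - g + 6)^2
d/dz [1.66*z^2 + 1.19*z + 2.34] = 3.32*z + 1.19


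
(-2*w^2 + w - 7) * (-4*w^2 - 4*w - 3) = 8*w^4 + 4*w^3 + 30*w^2 + 25*w + 21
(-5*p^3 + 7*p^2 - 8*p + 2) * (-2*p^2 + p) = 10*p^5 - 19*p^4 + 23*p^3 - 12*p^2 + 2*p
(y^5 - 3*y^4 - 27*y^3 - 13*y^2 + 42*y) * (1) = y^5 - 3*y^4 - 27*y^3 - 13*y^2 + 42*y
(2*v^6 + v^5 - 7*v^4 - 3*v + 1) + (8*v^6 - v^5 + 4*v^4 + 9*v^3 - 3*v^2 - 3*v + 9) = 10*v^6 - 3*v^4 + 9*v^3 - 3*v^2 - 6*v + 10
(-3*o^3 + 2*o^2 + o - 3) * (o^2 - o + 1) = -3*o^5 + 5*o^4 - 4*o^3 - 2*o^2 + 4*o - 3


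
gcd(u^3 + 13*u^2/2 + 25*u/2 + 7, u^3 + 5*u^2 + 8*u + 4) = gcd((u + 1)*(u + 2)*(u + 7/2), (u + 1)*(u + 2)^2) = u^2 + 3*u + 2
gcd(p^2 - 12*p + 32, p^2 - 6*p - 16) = p - 8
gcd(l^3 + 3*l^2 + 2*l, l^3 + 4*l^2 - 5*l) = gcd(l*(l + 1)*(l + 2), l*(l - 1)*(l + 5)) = l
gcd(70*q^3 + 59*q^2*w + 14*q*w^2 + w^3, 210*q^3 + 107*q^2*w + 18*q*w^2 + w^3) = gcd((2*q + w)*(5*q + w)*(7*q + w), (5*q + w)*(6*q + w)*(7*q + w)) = 35*q^2 + 12*q*w + w^2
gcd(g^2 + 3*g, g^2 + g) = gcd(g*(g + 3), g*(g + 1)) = g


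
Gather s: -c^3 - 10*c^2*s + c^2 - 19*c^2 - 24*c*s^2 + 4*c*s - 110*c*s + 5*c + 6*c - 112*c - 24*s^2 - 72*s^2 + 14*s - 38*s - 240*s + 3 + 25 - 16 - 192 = -c^3 - 18*c^2 - 101*c + s^2*(-24*c - 96) + s*(-10*c^2 - 106*c - 264) - 180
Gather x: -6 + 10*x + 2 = 10*x - 4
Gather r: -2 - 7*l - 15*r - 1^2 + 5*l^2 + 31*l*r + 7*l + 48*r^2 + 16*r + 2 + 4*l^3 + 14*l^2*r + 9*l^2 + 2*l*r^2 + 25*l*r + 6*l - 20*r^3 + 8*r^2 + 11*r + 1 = 4*l^3 + 14*l^2 + 6*l - 20*r^3 + r^2*(2*l + 56) + r*(14*l^2 + 56*l + 12)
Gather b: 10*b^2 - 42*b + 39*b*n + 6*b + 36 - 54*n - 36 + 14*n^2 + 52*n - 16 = 10*b^2 + b*(39*n - 36) + 14*n^2 - 2*n - 16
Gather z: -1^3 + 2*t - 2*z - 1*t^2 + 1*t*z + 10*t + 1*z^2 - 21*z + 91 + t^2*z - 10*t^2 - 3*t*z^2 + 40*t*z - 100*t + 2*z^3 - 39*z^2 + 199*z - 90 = -11*t^2 - 88*t + 2*z^3 + z^2*(-3*t - 38) + z*(t^2 + 41*t + 176)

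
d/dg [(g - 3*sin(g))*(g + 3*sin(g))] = 2*g - 9*sin(2*g)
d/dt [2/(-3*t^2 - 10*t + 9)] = 4*(3*t + 5)/(3*t^2 + 10*t - 9)^2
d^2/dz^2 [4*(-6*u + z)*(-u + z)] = 8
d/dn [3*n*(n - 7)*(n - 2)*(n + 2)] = 12*n^3 - 63*n^2 - 24*n + 84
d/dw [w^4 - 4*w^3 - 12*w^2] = 4*w*(w^2 - 3*w - 6)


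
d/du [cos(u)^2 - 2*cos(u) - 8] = 2*(1 - cos(u))*sin(u)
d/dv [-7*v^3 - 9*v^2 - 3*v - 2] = -21*v^2 - 18*v - 3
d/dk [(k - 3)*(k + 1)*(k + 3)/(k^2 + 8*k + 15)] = (k^2 + 10*k - 7)/(k^2 + 10*k + 25)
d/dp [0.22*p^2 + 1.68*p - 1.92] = 0.44*p + 1.68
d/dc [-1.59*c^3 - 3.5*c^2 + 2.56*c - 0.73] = -4.77*c^2 - 7.0*c + 2.56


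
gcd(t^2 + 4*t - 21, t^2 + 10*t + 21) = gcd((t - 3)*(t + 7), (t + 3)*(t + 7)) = t + 7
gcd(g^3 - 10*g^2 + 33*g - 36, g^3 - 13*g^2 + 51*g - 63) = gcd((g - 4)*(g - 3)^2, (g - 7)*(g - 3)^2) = g^2 - 6*g + 9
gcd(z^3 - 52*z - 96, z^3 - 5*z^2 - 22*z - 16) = z^2 - 6*z - 16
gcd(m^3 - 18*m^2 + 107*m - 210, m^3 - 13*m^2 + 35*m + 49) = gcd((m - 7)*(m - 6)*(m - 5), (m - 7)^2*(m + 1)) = m - 7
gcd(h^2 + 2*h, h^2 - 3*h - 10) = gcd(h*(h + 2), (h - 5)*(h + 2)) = h + 2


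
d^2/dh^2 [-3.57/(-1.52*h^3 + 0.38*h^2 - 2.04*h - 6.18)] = ((2.7132 - 32.5584*h)*(1.52*h^3 - 0.38*h^2 + 2.04*h + 6.18) + 3.57*(4.56*h^2 - 0.76*h + 2.04)*(9.12*h^2 - 1.52*h + 4.08))/(1.52*h^3 - 0.38*h^2 + 2.04*h + 6.18)^3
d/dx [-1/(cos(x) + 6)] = -sin(x)/(cos(x) + 6)^2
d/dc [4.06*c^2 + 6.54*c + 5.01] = 8.12*c + 6.54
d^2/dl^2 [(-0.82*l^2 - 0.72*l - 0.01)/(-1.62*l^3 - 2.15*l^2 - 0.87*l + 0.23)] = (4.304016*l^6 + 11.337408*l^5 + 8.42724000000001*l^4 + 6.39397200000001*l^3 + 6.014118*l^2 + 2.270826*l + 0.399928)/(4.251528*l^9 + 16.92738*l^8 + 29.315034*l^7 + 26.308799*l^6 + 10.936719*l^5 - 0.252492000000001*l^4 - 1.665693*l^3 - 0.181056*l^2 + 0.138069*l - 0.012167)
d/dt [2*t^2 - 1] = 4*t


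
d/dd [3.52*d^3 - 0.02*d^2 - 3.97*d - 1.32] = 10.56*d^2 - 0.04*d - 3.97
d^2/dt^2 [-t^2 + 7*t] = -2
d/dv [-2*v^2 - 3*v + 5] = -4*v - 3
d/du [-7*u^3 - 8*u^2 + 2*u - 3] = -21*u^2 - 16*u + 2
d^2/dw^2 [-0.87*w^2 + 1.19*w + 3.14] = -1.74000000000000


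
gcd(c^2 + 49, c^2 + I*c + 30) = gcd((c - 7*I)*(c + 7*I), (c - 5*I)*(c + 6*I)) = 1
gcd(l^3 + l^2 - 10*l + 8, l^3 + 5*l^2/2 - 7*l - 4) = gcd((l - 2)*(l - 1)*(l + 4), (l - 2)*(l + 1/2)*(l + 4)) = l^2 + 2*l - 8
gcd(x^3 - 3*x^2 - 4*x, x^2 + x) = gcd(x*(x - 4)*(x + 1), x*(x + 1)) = x^2 + x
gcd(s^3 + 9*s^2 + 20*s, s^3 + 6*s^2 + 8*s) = s^2 + 4*s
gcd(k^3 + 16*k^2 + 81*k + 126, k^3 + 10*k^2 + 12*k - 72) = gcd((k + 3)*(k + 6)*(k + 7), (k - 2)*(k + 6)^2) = k + 6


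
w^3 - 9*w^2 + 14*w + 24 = (w - 6)*(w - 4)*(w + 1)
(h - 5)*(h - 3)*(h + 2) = h^3 - 6*h^2 - h + 30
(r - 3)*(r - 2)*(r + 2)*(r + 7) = r^4 + 4*r^3 - 25*r^2 - 16*r + 84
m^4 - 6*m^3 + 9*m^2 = m^2*(m - 3)^2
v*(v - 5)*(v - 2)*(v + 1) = v^4 - 6*v^3 + 3*v^2 + 10*v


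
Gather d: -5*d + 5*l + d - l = -4*d + 4*l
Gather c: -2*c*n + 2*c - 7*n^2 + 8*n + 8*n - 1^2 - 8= c*(2 - 2*n) - 7*n^2 + 16*n - 9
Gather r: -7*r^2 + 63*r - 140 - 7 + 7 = -7*r^2 + 63*r - 140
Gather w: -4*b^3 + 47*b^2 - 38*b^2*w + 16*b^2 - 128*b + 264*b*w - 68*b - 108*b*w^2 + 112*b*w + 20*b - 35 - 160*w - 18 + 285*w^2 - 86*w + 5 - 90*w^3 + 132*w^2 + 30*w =-4*b^3 + 63*b^2 - 176*b - 90*w^3 + w^2*(417 - 108*b) + w*(-38*b^2 + 376*b - 216) - 48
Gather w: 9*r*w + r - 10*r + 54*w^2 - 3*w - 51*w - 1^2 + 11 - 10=-9*r + 54*w^2 + w*(9*r - 54)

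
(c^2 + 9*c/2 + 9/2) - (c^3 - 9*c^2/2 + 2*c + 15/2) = -c^3 + 11*c^2/2 + 5*c/2 - 3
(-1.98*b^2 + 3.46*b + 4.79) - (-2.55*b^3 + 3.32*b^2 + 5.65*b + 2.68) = 2.55*b^3 - 5.3*b^2 - 2.19*b + 2.11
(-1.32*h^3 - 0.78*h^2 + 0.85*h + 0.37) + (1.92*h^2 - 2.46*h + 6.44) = -1.32*h^3 + 1.14*h^2 - 1.61*h + 6.81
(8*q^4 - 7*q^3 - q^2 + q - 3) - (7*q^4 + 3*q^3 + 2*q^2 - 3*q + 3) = q^4 - 10*q^3 - 3*q^2 + 4*q - 6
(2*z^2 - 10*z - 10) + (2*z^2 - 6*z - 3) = 4*z^2 - 16*z - 13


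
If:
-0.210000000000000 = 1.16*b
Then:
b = -0.18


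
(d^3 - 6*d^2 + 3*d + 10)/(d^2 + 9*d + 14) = (d^3 - 6*d^2 + 3*d + 10)/(d^2 + 9*d + 14)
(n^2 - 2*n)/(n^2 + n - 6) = n/(n + 3)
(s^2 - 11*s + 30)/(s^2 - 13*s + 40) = (s - 6)/(s - 8)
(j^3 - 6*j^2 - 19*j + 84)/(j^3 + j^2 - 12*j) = (j - 7)/j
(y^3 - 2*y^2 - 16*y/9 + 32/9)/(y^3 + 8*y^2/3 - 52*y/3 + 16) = (y + 4/3)/(y + 6)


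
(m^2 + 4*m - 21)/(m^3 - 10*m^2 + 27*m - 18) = (m + 7)/(m^2 - 7*m + 6)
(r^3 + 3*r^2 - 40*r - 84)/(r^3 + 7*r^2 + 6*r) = (r^3 + 3*r^2 - 40*r - 84)/(r*(r^2 + 7*r + 6))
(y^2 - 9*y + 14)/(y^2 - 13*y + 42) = (y - 2)/(y - 6)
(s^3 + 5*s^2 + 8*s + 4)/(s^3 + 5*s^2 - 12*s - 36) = (s^2 + 3*s + 2)/(s^2 + 3*s - 18)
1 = 1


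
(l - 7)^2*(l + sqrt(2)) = l^3 - 14*l^2 + sqrt(2)*l^2 - 14*sqrt(2)*l + 49*l + 49*sqrt(2)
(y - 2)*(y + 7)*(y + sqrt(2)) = y^3 + sqrt(2)*y^2 + 5*y^2 - 14*y + 5*sqrt(2)*y - 14*sqrt(2)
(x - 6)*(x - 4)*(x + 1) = x^3 - 9*x^2 + 14*x + 24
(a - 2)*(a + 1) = a^2 - a - 2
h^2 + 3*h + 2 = (h + 1)*(h + 2)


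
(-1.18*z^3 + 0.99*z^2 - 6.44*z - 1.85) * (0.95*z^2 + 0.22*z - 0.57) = -1.121*z^5 + 0.6809*z^4 - 5.2276*z^3 - 3.7386*z^2 + 3.2638*z + 1.0545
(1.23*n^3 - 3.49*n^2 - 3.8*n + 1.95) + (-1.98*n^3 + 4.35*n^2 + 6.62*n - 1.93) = -0.75*n^3 + 0.859999999999999*n^2 + 2.82*n + 0.02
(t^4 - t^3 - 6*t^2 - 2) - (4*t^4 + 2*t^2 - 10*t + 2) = -3*t^4 - t^3 - 8*t^2 + 10*t - 4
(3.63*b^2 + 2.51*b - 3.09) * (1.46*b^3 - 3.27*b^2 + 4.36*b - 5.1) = 5.2998*b^5 - 8.2055*b^4 + 3.1077*b^3 + 2.5349*b^2 - 26.2734*b + 15.759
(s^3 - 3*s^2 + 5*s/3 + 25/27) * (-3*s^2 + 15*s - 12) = -3*s^5 + 24*s^4 - 62*s^3 + 524*s^2/9 - 55*s/9 - 100/9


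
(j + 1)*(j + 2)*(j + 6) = j^3 + 9*j^2 + 20*j + 12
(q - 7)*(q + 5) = q^2 - 2*q - 35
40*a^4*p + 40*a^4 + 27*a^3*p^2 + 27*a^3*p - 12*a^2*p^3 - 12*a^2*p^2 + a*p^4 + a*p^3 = (-8*a + p)*(-5*a + p)*(a + p)*(a*p + a)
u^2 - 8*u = u*(u - 8)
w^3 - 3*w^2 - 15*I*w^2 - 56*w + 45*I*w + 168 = (w - 3)*(w - 8*I)*(w - 7*I)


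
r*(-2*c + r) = -2*c*r + r^2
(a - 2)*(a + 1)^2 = a^3 - 3*a - 2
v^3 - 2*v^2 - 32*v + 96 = (v - 4)^2*(v + 6)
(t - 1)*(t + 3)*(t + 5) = t^3 + 7*t^2 + 7*t - 15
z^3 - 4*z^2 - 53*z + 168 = (z - 8)*(z - 3)*(z + 7)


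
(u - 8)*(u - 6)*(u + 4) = u^3 - 10*u^2 - 8*u + 192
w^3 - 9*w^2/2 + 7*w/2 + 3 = (w - 3)*(w - 2)*(w + 1/2)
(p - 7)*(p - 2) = p^2 - 9*p + 14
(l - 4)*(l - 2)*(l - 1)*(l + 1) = l^4 - 6*l^3 + 7*l^2 + 6*l - 8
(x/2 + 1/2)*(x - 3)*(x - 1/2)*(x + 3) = x^4/2 + x^3/4 - 19*x^2/4 - 9*x/4 + 9/4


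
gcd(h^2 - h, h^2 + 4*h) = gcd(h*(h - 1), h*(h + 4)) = h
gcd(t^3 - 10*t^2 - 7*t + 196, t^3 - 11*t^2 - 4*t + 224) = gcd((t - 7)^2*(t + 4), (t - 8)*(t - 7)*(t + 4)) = t^2 - 3*t - 28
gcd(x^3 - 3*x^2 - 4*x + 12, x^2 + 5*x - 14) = x - 2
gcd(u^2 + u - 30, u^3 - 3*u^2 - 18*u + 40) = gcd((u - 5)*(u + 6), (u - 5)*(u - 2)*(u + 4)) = u - 5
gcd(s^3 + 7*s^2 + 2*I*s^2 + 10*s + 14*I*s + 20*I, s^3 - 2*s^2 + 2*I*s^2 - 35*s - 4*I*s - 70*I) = s^2 + s*(5 + 2*I) + 10*I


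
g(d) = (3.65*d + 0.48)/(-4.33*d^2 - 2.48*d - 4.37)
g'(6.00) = 0.02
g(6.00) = -0.13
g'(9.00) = 0.01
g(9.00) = -0.09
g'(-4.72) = 0.04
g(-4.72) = 0.19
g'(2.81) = 0.06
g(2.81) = -0.24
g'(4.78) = 0.03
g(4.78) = -0.16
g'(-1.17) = 0.04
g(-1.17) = 0.51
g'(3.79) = 0.04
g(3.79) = -0.19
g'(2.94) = 0.06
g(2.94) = -0.23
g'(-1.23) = 0.07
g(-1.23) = 0.51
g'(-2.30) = 0.13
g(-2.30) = 0.37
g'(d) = (3.65*d + 0.48)*(8.66*d + 2.48)/(-4.33*d^2 - 2.48*d - 4.37)^2 + 3.65/(-4.33*d^2 - 2.48*d - 4.37) = (15.8045*d^2 + 4.1568*d - 14.7601)/(18.7489*d^4 + 21.4768*d^3 + 43.9946*d^2 + 21.6752*d + 19.0969)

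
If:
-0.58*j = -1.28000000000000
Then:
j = 2.21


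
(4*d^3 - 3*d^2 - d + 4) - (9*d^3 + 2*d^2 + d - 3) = -5*d^3 - 5*d^2 - 2*d + 7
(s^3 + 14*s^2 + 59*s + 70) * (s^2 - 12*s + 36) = s^5 + 2*s^4 - 73*s^3 - 134*s^2 + 1284*s + 2520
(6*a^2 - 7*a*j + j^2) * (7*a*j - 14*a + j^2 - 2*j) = 42*a^3*j - 84*a^3 - 43*a^2*j^2 + 86*a^2*j + j^4 - 2*j^3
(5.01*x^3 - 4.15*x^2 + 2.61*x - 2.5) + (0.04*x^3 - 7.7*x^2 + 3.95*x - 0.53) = 5.05*x^3 - 11.85*x^2 + 6.56*x - 3.03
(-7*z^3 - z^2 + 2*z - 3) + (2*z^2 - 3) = -7*z^3 + z^2 + 2*z - 6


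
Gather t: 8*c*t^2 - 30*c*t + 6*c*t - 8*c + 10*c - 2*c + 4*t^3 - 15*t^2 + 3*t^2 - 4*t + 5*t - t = -24*c*t + 4*t^3 + t^2*(8*c - 12)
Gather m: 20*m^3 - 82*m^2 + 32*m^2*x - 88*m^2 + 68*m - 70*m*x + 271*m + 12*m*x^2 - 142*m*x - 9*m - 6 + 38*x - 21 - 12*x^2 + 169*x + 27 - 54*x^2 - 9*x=20*m^3 + m^2*(32*x - 170) + m*(12*x^2 - 212*x + 330) - 66*x^2 + 198*x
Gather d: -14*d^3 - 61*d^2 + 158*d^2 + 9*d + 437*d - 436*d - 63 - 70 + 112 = -14*d^3 + 97*d^2 + 10*d - 21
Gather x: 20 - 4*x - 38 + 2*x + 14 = -2*x - 4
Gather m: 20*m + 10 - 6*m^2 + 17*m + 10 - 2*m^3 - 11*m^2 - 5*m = -2*m^3 - 17*m^2 + 32*m + 20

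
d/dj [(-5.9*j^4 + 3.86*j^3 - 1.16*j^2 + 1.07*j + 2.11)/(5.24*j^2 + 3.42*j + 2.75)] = (-61.832*j^5 - 40.3076*j^4 - 38.4976*j^3 + 22.271*j^2 - 28.4928*j - 4.2737)/(27.4576*j^4 + 35.8416*j^3 + 40.5164*j^2 + 18.81*j + 7.5625)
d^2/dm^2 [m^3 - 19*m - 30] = 6*m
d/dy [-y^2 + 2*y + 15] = 2 - 2*y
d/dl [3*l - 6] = 3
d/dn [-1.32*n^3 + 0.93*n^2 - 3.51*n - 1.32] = -3.96*n^2 + 1.86*n - 3.51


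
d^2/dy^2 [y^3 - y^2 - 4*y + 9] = 6*y - 2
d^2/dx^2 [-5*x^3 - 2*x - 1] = -30*x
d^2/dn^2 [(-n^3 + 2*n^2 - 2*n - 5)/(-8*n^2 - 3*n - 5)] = 10*(29*n^3 + 249*n^2 + 39*n - 47)/(512*n^6 + 576*n^5 + 1176*n^4 + 747*n^3 + 735*n^2 + 225*n + 125)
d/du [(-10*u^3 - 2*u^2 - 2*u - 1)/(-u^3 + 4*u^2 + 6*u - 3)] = (-42*u^4 - 124*u^3 + 83*u^2 + 20*u + 12)/(u^6 - 8*u^5 + 4*u^4 + 54*u^3 + 12*u^2 - 36*u + 9)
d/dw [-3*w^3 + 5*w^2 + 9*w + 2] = -9*w^2 + 10*w + 9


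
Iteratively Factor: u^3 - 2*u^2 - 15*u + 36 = (u - 3)*(u^2 + u - 12) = (u - 3)*(u + 4)*(u - 3)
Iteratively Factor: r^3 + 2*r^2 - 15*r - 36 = (r + 3)*(r^2 - r - 12) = (r - 4)*(r + 3)*(r + 3)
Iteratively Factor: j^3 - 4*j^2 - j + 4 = (j + 1)*(j^2 - 5*j + 4) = (j - 1)*(j + 1)*(j - 4)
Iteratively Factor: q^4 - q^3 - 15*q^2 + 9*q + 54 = (q - 3)*(q^3 + 2*q^2 - 9*q - 18) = (q - 3)^2*(q^2 + 5*q + 6) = (q - 3)^2*(q + 3)*(q + 2)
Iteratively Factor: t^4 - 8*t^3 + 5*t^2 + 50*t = (t - 5)*(t^3 - 3*t^2 - 10*t) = (t - 5)*(t + 2)*(t^2 - 5*t) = (t - 5)^2*(t + 2)*(t)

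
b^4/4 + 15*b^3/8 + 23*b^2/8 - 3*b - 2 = (b/4 + 1)*(b - 1)*(b + 1/2)*(b + 4)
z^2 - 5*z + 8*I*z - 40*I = (z - 5)*(z + 8*I)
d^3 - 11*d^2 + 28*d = d*(d - 7)*(d - 4)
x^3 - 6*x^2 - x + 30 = (x - 5)*(x - 3)*(x + 2)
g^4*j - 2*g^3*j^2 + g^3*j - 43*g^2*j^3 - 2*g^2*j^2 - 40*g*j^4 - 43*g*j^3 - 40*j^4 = (g - 8*j)*(g + j)*(g + 5*j)*(g*j + j)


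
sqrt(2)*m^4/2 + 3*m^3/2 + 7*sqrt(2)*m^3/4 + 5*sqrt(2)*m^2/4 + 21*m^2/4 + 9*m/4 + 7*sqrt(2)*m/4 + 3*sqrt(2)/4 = (m + 1/2)*(m + 3)*(m + sqrt(2)/2)*(sqrt(2)*m/2 + 1)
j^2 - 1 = (j - 1)*(j + 1)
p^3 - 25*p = p*(p - 5)*(p + 5)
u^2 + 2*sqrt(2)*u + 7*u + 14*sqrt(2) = (u + 7)*(u + 2*sqrt(2))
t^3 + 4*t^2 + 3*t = t*(t + 1)*(t + 3)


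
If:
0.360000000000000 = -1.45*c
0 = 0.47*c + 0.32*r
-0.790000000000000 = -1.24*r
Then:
No Solution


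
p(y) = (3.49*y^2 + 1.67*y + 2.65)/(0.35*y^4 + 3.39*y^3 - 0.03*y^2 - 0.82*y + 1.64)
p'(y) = (6.98*y + 1.67)/(0.35*y^4 + 3.39*y^3 - 0.03*y^2 - 0.82*y + 1.64) + (3.49*y^2 + 1.67*y + 2.65)*(-1.4*y^3 - 10.17*y^2 + 0.06*y + 0.82)/(0.35*y^4 + 3.39*y^3 - 0.03*y^2 - 0.82*y + 1.64)^2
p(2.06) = 0.58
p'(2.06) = -0.44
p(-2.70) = -0.53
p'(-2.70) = -0.16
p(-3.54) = -0.44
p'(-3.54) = -0.06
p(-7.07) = -0.52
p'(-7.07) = 0.13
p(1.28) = 1.22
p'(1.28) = -1.43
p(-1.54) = -1.10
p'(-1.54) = -1.46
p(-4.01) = -0.42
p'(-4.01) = -0.03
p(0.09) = 1.80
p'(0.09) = 2.32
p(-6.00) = -0.43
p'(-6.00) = 0.05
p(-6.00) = -0.43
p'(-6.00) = 0.05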